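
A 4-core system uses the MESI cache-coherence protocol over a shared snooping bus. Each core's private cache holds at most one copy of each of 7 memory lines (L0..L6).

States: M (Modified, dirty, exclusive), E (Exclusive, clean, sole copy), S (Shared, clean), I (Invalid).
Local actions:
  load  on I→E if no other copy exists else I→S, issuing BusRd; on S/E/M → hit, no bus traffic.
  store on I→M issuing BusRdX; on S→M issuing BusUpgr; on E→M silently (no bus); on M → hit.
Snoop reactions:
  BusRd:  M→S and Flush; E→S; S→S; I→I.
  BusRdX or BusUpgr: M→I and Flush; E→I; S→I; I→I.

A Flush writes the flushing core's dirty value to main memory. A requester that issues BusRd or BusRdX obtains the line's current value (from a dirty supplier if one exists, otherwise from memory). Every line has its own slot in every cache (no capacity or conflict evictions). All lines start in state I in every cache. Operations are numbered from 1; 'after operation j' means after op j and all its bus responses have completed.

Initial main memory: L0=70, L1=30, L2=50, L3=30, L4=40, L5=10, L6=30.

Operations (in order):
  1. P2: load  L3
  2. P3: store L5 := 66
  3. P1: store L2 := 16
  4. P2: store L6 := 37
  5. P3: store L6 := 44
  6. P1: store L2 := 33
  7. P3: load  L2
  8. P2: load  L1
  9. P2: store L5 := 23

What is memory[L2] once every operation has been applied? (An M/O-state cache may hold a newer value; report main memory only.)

1. P2: load  L3  bus=[BusRd]  L3: P0=I P1=I P2=E P3=I  mem[L3]=30
2. P3: store L5 := 66  bus=[BusRdX]  L5: P0=I P1=I P2=I P3=M  mem[L5]=10
3. P1: store L2 := 16  bus=[BusRdX]  L2: P0=I P1=M P2=I P3=I  mem[L2]=50
4. P2: store L6 := 37  bus=[BusRdX]  L6: P0=I P1=I P2=M P3=I  mem[L6]=30
5. P3: store L6 := 44  bus=[BusRdX,Flush]  L6: P0=I P1=I P2=I P3=M  mem[L6]=37
6. P1: store L2 := 33  bus=[-]  L2: P0=I P1=M P2=I P3=I  mem[L2]=50
7. P3: load  L2  bus=[BusRd,Flush]  L2: P0=I P1=S P2=I P3=S  mem[L2]=33
8. P2: load  L1  bus=[BusRd]  L1: P0=I P1=I P2=E P3=I  mem[L1]=30
9. P2: store L5 := 23  bus=[BusRdX,Flush]  L5: P0=I P1=I P2=M P3=I  mem[L5]=66

memory[L2] = 33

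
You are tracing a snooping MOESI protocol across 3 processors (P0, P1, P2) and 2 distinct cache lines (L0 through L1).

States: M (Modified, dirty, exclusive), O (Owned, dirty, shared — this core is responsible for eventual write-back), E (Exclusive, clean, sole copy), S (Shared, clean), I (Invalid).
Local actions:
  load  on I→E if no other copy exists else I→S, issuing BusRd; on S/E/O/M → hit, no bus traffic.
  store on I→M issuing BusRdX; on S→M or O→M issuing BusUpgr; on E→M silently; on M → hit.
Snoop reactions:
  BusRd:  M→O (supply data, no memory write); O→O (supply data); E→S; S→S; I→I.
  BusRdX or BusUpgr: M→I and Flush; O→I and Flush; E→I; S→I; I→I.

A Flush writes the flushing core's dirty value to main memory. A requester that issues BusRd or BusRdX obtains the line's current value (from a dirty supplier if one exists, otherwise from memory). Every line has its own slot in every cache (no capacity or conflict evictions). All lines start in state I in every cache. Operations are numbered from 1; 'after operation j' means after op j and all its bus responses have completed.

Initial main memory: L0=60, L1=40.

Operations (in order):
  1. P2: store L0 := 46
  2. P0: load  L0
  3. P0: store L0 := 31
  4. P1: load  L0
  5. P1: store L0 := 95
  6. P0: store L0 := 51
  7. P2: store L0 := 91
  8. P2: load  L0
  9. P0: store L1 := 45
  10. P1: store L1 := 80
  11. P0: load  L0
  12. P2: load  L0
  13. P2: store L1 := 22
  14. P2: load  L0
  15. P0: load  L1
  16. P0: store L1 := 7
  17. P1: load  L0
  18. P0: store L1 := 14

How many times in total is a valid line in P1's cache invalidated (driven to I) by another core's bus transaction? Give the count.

[1] P2: store L0 := 46 | P0:I, P1:I, P2:M(46) | bus: BusRdX
[2] P0: load  L0 | P0:S(46), P1:I, P2:O(46) | bus: BusRd
[3] P0: store L0 := 31 | P0:M(31), P1:I, P2:I | bus: BusUpgr,Flush
[4] P1: load  L0 | P0:O(31), P1:S(31), P2:I | bus: BusRd
[5] P1: store L0 := 95 | P0:I, P1:M(95), P2:I | bus: BusUpgr,Flush
[6] P0: store L0 := 51 | P0:M(51), P1:I, P2:I | bus: BusRdX,Flush
[7] P2: store L0 := 91 | P0:I, P1:I, P2:M(91) | bus: BusRdX,Flush
[8] P2: load  L0 | P0:I, P1:I, P2:M(91) | bus: none
[9] P0: store L1 := 45 | P0:M(45), P1:I, P2:I | bus: BusRdX
[10] P1: store L1 := 80 | P0:I, P1:M(80), P2:I | bus: BusRdX,Flush
[11] P0: load  L0 | P0:S(91), P1:I, P2:O(91) | bus: BusRd
[12] P2: load  L0 | P0:S(91), P1:I, P2:O(91) | bus: none
[13] P2: store L1 := 22 | P0:I, P1:I, P2:M(22) | bus: BusRdX,Flush
[14] P2: load  L0 | P0:S(91), P1:I, P2:O(91) | bus: none
[15] P0: load  L1 | P0:S(22), P1:I, P2:O(22) | bus: BusRd
[16] P0: store L1 := 7 | P0:M(7), P1:I, P2:I | bus: BusUpgr,Flush
[17] P1: load  L0 | P0:S(91), P1:S(91), P2:O(91) | bus: BusRd
[18] P0: store L1 := 14 | P0:M(14), P1:I, P2:I | bus: none

invalidations = 2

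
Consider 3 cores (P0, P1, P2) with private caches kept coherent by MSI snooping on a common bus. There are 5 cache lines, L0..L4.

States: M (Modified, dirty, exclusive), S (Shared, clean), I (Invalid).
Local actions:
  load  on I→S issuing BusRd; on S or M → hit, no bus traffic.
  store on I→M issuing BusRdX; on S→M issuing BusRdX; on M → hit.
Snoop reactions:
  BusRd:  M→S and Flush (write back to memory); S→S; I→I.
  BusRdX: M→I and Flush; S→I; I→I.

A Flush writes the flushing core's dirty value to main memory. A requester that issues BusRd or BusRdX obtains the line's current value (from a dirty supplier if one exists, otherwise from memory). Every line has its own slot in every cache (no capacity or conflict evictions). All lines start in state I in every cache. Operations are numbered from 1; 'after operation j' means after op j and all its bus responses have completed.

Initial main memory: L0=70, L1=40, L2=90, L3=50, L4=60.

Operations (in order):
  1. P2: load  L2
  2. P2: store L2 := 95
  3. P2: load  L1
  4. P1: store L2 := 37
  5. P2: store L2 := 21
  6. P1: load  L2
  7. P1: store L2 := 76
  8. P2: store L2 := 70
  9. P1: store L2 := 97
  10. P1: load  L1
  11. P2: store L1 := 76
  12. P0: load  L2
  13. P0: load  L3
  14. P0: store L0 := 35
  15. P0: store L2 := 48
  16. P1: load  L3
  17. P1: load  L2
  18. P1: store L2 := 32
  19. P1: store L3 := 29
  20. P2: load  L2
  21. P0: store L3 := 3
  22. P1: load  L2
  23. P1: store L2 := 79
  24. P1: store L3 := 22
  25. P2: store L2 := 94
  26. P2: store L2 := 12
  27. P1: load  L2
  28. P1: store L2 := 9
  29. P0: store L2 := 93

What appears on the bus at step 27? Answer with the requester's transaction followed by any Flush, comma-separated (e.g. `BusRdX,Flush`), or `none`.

  op1 P2: load  L2 → I/I/S on L2; bus BusRd; mem=90
  op2 P2: store L2 := 95 → I/I/M on L2; bus BusRdX; mem=90
  op3 P2: load  L1 → I/I/S on L1; bus BusRd; mem=40
  op4 P1: store L2 := 37 → I/M/I on L2; bus BusRdX Flush; mem=95
  op5 P2: store L2 := 21 → I/I/M on L2; bus BusRdX Flush; mem=37
  op6 P1: load  L2 → I/S/S on L2; bus BusRd Flush; mem=21
  op7 P1: store L2 := 76 → I/M/I on L2; bus BusRdX; mem=21
  op8 P2: store L2 := 70 → I/I/M on L2; bus BusRdX Flush; mem=76
  op9 P1: store L2 := 97 → I/M/I on L2; bus BusRdX Flush; mem=70
  op10 P1: load  L1 → I/S/S on L1; bus BusRd; mem=40
  op11 P2: store L1 := 76 → I/I/M on L1; bus BusRdX; mem=40
  op12 P0: load  L2 → S/S/I on L2; bus BusRd Flush; mem=97
  op13 P0: load  L3 → S/I/I on L3; bus BusRd; mem=50
  op14 P0: store L0 := 35 → M/I/I on L0; bus BusRdX; mem=70
  op15 P0: store L2 := 48 → M/I/I on L2; bus BusRdX; mem=97
  op16 P1: load  L3 → S/S/I on L3; bus BusRd; mem=50
  op17 P1: load  L2 → S/S/I on L2; bus BusRd Flush; mem=48
  op18 P1: store L2 := 32 → I/M/I on L2; bus BusRdX; mem=48
  op19 P1: store L3 := 29 → I/M/I on L3; bus BusRdX; mem=50
  op20 P2: load  L2 → I/S/S on L2; bus BusRd Flush; mem=32
  op21 P0: store L3 := 3 → M/I/I on L3; bus BusRdX Flush; mem=29
  op22 P1: load  L2 → I/S/S on L2; bus (none); mem=32
  op23 P1: store L2 := 79 → I/M/I on L2; bus BusRdX; mem=32
  op24 P1: store L3 := 22 → I/M/I on L3; bus BusRdX Flush; mem=3
  op25 P2: store L2 := 94 → I/I/M on L2; bus BusRdX Flush; mem=79
  op26 P2: store L2 := 12 → I/I/M on L2; bus (none); mem=79
  op27 P1: load  L2 → I/S/S on L2; bus BusRd Flush; mem=12
  op28 P1: store L2 := 9 → I/M/I on L2; bus BusRdX; mem=12
  op29 P0: store L2 := 93 → M/I/I on L2; bus BusRdX Flush; mem=9

bus = BusRd,Flush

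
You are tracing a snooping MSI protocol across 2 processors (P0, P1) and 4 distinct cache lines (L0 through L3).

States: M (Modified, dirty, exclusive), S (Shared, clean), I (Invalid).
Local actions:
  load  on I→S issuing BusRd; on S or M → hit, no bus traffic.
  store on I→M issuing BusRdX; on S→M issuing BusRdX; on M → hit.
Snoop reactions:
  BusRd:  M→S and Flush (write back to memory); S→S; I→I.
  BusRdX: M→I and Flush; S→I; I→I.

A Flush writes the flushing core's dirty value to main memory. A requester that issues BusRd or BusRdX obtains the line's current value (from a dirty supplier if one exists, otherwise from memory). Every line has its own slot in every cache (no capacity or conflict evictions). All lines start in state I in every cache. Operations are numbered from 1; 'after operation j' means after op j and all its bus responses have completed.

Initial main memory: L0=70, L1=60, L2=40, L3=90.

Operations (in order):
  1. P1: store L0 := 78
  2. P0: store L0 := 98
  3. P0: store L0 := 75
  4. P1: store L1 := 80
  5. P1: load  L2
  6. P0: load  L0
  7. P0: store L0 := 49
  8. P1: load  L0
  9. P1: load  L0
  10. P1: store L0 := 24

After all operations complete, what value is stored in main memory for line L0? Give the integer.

memory[L0] = 49

1. P1: store L0 := 78  bus=[BusRdX]  L0: P0=I P1=M  mem[L0]=70
2. P0: store L0 := 98  bus=[BusRdX,Flush]  L0: P0=M P1=I  mem[L0]=78
3. P0: store L0 := 75  bus=[-]  L0: P0=M P1=I  mem[L0]=78
4. P1: store L1 := 80  bus=[BusRdX]  L1: P0=I P1=M  mem[L1]=60
5. P1: load  L2  bus=[BusRd]  L2: P0=I P1=S  mem[L2]=40
6. P0: load  L0  bus=[-]  L0: P0=M P1=I  mem[L0]=78
7. P0: store L0 := 49  bus=[-]  L0: P0=M P1=I  mem[L0]=78
8. P1: load  L0  bus=[BusRd,Flush]  L0: P0=S P1=S  mem[L0]=49
9. P1: load  L0  bus=[-]  L0: P0=S P1=S  mem[L0]=49
10. P1: store L0 := 24  bus=[BusRdX]  L0: P0=I P1=M  mem[L0]=49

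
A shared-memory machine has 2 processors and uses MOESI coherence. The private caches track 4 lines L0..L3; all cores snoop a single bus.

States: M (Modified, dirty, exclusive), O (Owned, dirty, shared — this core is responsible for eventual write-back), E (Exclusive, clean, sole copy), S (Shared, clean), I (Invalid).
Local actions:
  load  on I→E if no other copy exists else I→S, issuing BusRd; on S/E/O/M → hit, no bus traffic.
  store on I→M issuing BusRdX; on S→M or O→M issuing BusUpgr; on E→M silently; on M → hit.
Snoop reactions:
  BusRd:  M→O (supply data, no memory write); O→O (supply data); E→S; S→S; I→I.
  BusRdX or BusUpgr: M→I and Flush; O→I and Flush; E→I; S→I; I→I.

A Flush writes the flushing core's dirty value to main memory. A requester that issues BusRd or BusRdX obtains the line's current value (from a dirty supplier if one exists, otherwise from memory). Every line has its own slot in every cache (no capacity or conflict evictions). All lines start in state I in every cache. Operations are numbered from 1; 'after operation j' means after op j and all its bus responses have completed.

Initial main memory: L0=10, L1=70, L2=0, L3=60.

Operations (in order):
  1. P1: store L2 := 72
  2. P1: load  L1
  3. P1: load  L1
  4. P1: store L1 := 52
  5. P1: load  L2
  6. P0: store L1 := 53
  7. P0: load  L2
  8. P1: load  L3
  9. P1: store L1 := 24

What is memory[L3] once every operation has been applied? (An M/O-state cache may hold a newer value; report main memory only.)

memory[L3] = 60

step 1: P1: store L2 := 72  ⟶  IM  (L2)  txn=BusRdX  M[L2]=0
step 2: P1: load  L1  ⟶  IE  (L1)  txn=BusRd  M[L1]=70
step 3: P1: load  L1  ⟶  IE  (L1)  txn=∅  M[L1]=70
step 4: P1: store L1 := 52  ⟶  IM  (L1)  txn=∅  M[L1]=70
step 5: P1: load  L2  ⟶  IM  (L2)  txn=∅  M[L2]=0
step 6: P0: store L1 := 53  ⟶  MI  (L1)  txn=BusRdX+Flush  M[L1]=52
step 7: P0: load  L2  ⟶  SO  (L2)  txn=BusRd  M[L2]=0
step 8: P1: load  L3  ⟶  IE  (L3)  txn=BusRd  M[L3]=60
step 9: P1: store L1 := 24  ⟶  IM  (L1)  txn=BusRdX+Flush  M[L1]=53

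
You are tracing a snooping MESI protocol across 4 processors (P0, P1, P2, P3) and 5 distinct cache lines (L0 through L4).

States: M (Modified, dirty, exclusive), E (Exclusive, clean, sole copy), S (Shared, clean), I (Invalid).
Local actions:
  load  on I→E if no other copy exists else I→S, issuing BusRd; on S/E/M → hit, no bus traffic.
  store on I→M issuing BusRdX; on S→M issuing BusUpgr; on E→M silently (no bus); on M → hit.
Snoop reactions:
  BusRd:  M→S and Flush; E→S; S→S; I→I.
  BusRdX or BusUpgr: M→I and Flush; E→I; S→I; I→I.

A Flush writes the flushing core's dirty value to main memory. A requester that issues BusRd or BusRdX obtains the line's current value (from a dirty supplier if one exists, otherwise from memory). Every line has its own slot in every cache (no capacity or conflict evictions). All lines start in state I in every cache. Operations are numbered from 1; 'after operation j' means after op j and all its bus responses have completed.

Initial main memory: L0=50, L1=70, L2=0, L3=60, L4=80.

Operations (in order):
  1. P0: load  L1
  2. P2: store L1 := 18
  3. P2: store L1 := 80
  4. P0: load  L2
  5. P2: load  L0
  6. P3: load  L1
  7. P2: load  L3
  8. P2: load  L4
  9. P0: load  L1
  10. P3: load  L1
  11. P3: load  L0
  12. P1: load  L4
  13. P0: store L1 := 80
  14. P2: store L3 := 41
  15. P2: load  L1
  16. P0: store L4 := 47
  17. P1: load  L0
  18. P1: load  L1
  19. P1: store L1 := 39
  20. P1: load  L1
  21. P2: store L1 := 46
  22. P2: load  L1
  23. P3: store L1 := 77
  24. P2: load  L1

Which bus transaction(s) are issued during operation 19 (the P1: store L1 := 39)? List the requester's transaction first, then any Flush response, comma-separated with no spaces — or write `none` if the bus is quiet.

[1] P0: load  L1 | P0:E(70), P1:I, P2:I, P3:I | bus: BusRd
[2] P2: store L1 := 18 | P0:I, P1:I, P2:M(18), P3:I | bus: BusRdX
[3] P2: store L1 := 80 | P0:I, P1:I, P2:M(80), P3:I | bus: none
[4] P0: load  L2 | P0:E(0), P1:I, P2:I, P3:I | bus: BusRd
[5] P2: load  L0 | P0:I, P1:I, P2:E(50), P3:I | bus: BusRd
[6] P3: load  L1 | P0:I, P1:I, P2:S(80), P3:S(80) | bus: BusRd,Flush
[7] P2: load  L3 | P0:I, P1:I, P2:E(60), P3:I | bus: BusRd
[8] P2: load  L4 | P0:I, P1:I, P2:E(80), P3:I | bus: BusRd
[9] P0: load  L1 | P0:S(80), P1:I, P2:S(80), P3:S(80) | bus: BusRd
[10] P3: load  L1 | P0:S(80), P1:I, P2:S(80), P3:S(80) | bus: none
[11] P3: load  L0 | P0:I, P1:I, P2:S(50), P3:S(50) | bus: BusRd
[12] P1: load  L4 | P0:I, P1:S(80), P2:S(80), P3:I | bus: BusRd
[13] P0: store L1 := 80 | P0:M(80), P1:I, P2:I, P3:I | bus: BusUpgr
[14] P2: store L3 := 41 | P0:I, P1:I, P2:M(41), P3:I | bus: none
[15] P2: load  L1 | P0:S(80), P1:I, P2:S(80), P3:I | bus: BusRd,Flush
[16] P0: store L4 := 47 | P0:M(47), P1:I, P2:I, P3:I | bus: BusRdX
[17] P1: load  L0 | P0:I, P1:S(50), P2:S(50), P3:S(50) | bus: BusRd
[18] P1: load  L1 | P0:S(80), P1:S(80), P2:S(80), P3:I | bus: BusRd
[19] P1: store L1 := 39 | P0:I, P1:M(39), P2:I, P3:I | bus: BusUpgr
[20] P1: load  L1 | P0:I, P1:M(39), P2:I, P3:I | bus: none
[21] P2: store L1 := 46 | P0:I, P1:I, P2:M(46), P3:I | bus: BusRdX,Flush
[22] P2: load  L1 | P0:I, P1:I, P2:M(46), P3:I | bus: none
[23] P3: store L1 := 77 | P0:I, P1:I, P2:I, P3:M(77) | bus: BusRdX,Flush
[24] P2: load  L1 | P0:I, P1:I, P2:S(77), P3:S(77) | bus: BusRd,Flush

bus = BusUpgr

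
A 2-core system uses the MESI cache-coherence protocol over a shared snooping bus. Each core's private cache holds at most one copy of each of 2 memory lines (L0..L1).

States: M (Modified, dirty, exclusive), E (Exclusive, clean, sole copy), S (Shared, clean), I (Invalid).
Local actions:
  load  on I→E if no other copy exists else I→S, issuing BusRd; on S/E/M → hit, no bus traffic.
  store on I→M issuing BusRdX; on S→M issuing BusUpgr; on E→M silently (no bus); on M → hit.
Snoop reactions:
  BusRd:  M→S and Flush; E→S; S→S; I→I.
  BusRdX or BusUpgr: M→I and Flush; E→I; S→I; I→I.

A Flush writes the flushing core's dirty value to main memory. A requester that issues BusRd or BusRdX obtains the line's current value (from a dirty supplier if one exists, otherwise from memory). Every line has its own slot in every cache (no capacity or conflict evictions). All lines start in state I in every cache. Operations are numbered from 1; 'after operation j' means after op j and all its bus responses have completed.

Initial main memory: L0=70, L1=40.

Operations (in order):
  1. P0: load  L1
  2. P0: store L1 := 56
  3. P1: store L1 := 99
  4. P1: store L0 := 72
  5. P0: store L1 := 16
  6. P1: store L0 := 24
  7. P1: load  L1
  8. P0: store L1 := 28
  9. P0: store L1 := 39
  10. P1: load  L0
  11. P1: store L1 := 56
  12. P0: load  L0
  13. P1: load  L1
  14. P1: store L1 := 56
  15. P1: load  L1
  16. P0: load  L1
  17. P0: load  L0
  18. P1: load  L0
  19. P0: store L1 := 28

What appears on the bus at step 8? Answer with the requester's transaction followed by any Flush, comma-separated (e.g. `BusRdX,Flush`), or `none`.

bus = BusUpgr

step 1: P0: load  L1  ⟶  EI  (L1)  txn=BusRd  M[L1]=40
step 2: P0: store L1 := 56  ⟶  MI  (L1)  txn=∅  M[L1]=40
step 3: P1: store L1 := 99  ⟶  IM  (L1)  txn=BusRdX+Flush  M[L1]=56
step 4: P1: store L0 := 72  ⟶  IM  (L0)  txn=BusRdX  M[L0]=70
step 5: P0: store L1 := 16  ⟶  MI  (L1)  txn=BusRdX+Flush  M[L1]=99
step 6: P1: store L0 := 24  ⟶  IM  (L0)  txn=∅  M[L0]=70
step 7: P1: load  L1  ⟶  SS  (L1)  txn=BusRd+Flush  M[L1]=16
step 8: P0: store L1 := 28  ⟶  MI  (L1)  txn=BusUpgr  M[L1]=16
step 9: P0: store L1 := 39  ⟶  MI  (L1)  txn=∅  M[L1]=16
step 10: P1: load  L0  ⟶  IM  (L0)  txn=∅  M[L0]=70
step 11: P1: store L1 := 56  ⟶  IM  (L1)  txn=BusRdX+Flush  M[L1]=39
step 12: P0: load  L0  ⟶  SS  (L0)  txn=BusRd+Flush  M[L0]=24
step 13: P1: load  L1  ⟶  IM  (L1)  txn=∅  M[L1]=39
step 14: P1: store L1 := 56  ⟶  IM  (L1)  txn=∅  M[L1]=39
step 15: P1: load  L1  ⟶  IM  (L1)  txn=∅  M[L1]=39
step 16: P0: load  L1  ⟶  SS  (L1)  txn=BusRd+Flush  M[L1]=56
step 17: P0: load  L0  ⟶  SS  (L0)  txn=∅  M[L0]=24
step 18: P1: load  L0  ⟶  SS  (L0)  txn=∅  M[L0]=24
step 19: P0: store L1 := 28  ⟶  MI  (L1)  txn=BusUpgr  M[L1]=56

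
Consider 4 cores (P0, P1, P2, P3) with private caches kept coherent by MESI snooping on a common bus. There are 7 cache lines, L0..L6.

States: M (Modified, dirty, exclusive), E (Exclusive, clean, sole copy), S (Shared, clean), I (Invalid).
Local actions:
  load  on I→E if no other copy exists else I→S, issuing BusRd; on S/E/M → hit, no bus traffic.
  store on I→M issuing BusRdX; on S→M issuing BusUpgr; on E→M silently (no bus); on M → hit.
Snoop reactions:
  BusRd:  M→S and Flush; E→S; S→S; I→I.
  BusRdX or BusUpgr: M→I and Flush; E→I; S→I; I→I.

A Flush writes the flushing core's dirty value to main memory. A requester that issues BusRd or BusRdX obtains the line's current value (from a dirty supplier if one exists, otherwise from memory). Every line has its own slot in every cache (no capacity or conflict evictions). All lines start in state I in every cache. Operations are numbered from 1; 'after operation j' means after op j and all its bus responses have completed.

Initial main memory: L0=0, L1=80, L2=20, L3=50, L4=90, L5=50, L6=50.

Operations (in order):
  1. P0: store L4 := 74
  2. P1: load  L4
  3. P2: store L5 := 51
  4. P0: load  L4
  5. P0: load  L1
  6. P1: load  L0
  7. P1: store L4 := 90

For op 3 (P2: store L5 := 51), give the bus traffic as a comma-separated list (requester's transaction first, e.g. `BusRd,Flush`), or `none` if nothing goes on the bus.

bus = BusRdX

step 1: P0: store L4 := 74  ⟶  MIII  (L4)  txn=BusRdX  M[L4]=90
step 2: P1: load  L4  ⟶  SSII  (L4)  txn=BusRd+Flush  M[L4]=74
step 3: P2: store L5 := 51  ⟶  IIMI  (L5)  txn=BusRdX  M[L5]=50
step 4: P0: load  L4  ⟶  SSII  (L4)  txn=∅  M[L4]=74
step 5: P0: load  L1  ⟶  EIII  (L1)  txn=BusRd  M[L1]=80
step 6: P1: load  L0  ⟶  IEII  (L0)  txn=BusRd  M[L0]=0
step 7: P1: store L4 := 90  ⟶  IMII  (L4)  txn=BusUpgr  M[L4]=74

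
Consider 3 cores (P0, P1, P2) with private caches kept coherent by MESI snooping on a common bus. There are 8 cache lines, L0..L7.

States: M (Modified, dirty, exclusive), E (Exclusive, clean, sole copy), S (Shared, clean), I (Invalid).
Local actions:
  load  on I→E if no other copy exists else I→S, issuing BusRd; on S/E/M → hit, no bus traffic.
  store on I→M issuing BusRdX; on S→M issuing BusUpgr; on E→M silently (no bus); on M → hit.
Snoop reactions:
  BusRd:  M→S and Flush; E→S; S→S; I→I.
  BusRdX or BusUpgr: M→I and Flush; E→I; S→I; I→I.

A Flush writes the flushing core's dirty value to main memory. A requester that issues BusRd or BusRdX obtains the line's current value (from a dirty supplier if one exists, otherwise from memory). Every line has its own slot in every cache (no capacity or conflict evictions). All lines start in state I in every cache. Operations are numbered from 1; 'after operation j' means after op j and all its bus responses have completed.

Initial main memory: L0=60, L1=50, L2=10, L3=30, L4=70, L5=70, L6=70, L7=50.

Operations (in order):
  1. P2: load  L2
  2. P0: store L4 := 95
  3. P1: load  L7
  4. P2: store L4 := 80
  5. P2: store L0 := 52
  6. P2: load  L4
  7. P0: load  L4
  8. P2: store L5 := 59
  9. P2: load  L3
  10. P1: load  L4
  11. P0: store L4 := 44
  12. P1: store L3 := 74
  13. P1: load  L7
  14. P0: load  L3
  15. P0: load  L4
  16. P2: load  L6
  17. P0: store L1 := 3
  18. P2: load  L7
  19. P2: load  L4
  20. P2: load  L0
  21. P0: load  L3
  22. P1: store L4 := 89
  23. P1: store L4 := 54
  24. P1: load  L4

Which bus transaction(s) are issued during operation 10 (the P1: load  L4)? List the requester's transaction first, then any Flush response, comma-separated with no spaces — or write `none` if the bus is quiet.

bus = BusRd

1. P2: load  L2  bus=[BusRd]  L2: P0=I P1=I P2=E  mem[L2]=10
2. P0: store L4 := 95  bus=[BusRdX]  L4: P0=M P1=I P2=I  mem[L4]=70
3. P1: load  L7  bus=[BusRd]  L7: P0=I P1=E P2=I  mem[L7]=50
4. P2: store L4 := 80  bus=[BusRdX,Flush]  L4: P0=I P1=I P2=M  mem[L4]=95
5. P2: store L0 := 52  bus=[BusRdX]  L0: P0=I P1=I P2=M  mem[L0]=60
6. P2: load  L4  bus=[-]  L4: P0=I P1=I P2=M  mem[L4]=95
7. P0: load  L4  bus=[BusRd,Flush]  L4: P0=S P1=I P2=S  mem[L4]=80
8. P2: store L5 := 59  bus=[BusRdX]  L5: P0=I P1=I P2=M  mem[L5]=70
9. P2: load  L3  bus=[BusRd]  L3: P0=I P1=I P2=E  mem[L3]=30
10. P1: load  L4  bus=[BusRd]  L4: P0=S P1=S P2=S  mem[L4]=80
11. P0: store L4 := 44  bus=[BusUpgr]  L4: P0=M P1=I P2=I  mem[L4]=80
12. P1: store L3 := 74  bus=[BusRdX]  L3: P0=I P1=M P2=I  mem[L3]=30
13. P1: load  L7  bus=[-]  L7: P0=I P1=E P2=I  mem[L7]=50
14. P0: load  L3  bus=[BusRd,Flush]  L3: P0=S P1=S P2=I  mem[L3]=74
15. P0: load  L4  bus=[-]  L4: P0=M P1=I P2=I  mem[L4]=80
16. P2: load  L6  bus=[BusRd]  L6: P0=I P1=I P2=E  mem[L6]=70
17. P0: store L1 := 3  bus=[BusRdX]  L1: P0=M P1=I P2=I  mem[L1]=50
18. P2: load  L7  bus=[BusRd]  L7: P0=I P1=S P2=S  mem[L7]=50
19. P2: load  L4  bus=[BusRd,Flush]  L4: P0=S P1=I P2=S  mem[L4]=44
20. P2: load  L0  bus=[-]  L0: P0=I P1=I P2=M  mem[L0]=60
21. P0: load  L3  bus=[-]  L3: P0=S P1=S P2=I  mem[L3]=74
22. P1: store L4 := 89  bus=[BusRdX]  L4: P0=I P1=M P2=I  mem[L4]=44
23. P1: store L4 := 54  bus=[-]  L4: P0=I P1=M P2=I  mem[L4]=44
24. P1: load  L4  bus=[-]  L4: P0=I P1=M P2=I  mem[L4]=44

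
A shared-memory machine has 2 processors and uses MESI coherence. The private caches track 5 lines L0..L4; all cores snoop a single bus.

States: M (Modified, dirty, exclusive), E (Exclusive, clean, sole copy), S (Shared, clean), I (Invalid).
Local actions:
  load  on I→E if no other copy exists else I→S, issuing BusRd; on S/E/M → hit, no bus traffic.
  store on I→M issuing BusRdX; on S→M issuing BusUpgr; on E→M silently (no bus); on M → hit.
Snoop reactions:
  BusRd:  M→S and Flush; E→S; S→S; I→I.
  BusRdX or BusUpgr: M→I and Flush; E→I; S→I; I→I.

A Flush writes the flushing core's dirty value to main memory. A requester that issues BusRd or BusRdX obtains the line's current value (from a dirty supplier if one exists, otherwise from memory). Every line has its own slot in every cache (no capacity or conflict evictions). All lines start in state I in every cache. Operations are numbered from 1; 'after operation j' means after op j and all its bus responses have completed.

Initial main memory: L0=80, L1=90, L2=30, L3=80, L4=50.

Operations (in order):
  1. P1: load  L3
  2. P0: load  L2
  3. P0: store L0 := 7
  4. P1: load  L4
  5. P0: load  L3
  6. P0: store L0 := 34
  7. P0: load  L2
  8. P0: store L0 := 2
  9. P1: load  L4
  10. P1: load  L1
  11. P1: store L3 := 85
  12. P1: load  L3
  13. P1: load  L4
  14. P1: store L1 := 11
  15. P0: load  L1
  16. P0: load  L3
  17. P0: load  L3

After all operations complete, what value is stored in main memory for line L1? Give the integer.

[1] P1: load  L3 | P0:I, P1:E(80) | bus: BusRd
[2] P0: load  L2 | P0:E(30), P1:I | bus: BusRd
[3] P0: store L0 := 7 | P0:M(7), P1:I | bus: BusRdX
[4] P1: load  L4 | P0:I, P1:E(50) | bus: BusRd
[5] P0: load  L3 | P0:S(80), P1:S(80) | bus: BusRd
[6] P0: store L0 := 34 | P0:M(34), P1:I | bus: none
[7] P0: load  L2 | P0:E(30), P1:I | bus: none
[8] P0: store L0 := 2 | P0:M(2), P1:I | bus: none
[9] P1: load  L4 | P0:I, P1:E(50) | bus: none
[10] P1: load  L1 | P0:I, P1:E(90) | bus: BusRd
[11] P1: store L3 := 85 | P0:I, P1:M(85) | bus: BusUpgr
[12] P1: load  L3 | P0:I, P1:M(85) | bus: none
[13] P1: load  L4 | P0:I, P1:E(50) | bus: none
[14] P1: store L1 := 11 | P0:I, P1:M(11) | bus: none
[15] P0: load  L1 | P0:S(11), P1:S(11) | bus: BusRd,Flush
[16] P0: load  L3 | P0:S(85), P1:S(85) | bus: BusRd,Flush
[17] P0: load  L3 | P0:S(85), P1:S(85) | bus: none

memory[L1] = 11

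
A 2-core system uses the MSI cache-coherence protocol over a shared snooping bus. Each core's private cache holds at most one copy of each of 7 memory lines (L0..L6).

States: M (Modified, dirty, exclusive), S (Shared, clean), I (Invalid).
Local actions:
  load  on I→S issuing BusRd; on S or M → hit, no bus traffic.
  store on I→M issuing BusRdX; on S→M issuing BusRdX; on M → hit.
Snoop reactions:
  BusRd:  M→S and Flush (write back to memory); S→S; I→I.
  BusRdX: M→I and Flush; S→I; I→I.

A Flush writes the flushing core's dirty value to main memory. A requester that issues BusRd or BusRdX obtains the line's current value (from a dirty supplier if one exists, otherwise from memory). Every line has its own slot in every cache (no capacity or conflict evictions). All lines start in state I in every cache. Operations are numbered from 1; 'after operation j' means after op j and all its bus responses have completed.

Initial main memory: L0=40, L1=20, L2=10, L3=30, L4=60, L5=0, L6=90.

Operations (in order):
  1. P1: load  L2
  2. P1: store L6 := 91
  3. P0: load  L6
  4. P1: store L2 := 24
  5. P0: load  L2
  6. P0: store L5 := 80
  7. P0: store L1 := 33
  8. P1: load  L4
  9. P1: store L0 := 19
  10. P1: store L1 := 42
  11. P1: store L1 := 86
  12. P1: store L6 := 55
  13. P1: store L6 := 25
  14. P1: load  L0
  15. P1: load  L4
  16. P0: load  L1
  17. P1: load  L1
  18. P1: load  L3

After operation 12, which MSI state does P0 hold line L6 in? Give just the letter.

step 1: P1: load  L2  ⟶  IS  (L2)  txn=BusRd  M[L2]=10
step 2: P1: store L6 := 91  ⟶  IM  (L6)  txn=BusRdX  M[L6]=90
step 3: P0: load  L6  ⟶  SS  (L6)  txn=BusRd+Flush  M[L6]=91
step 4: P1: store L2 := 24  ⟶  IM  (L2)  txn=BusRdX  M[L2]=10
step 5: P0: load  L2  ⟶  SS  (L2)  txn=BusRd+Flush  M[L2]=24
step 6: P0: store L5 := 80  ⟶  MI  (L5)  txn=BusRdX  M[L5]=0
step 7: P0: store L1 := 33  ⟶  MI  (L1)  txn=BusRdX  M[L1]=20
step 8: P1: load  L4  ⟶  IS  (L4)  txn=BusRd  M[L4]=60
step 9: P1: store L0 := 19  ⟶  IM  (L0)  txn=BusRdX  M[L0]=40
step 10: P1: store L1 := 42  ⟶  IM  (L1)  txn=BusRdX+Flush  M[L1]=33
step 11: P1: store L1 := 86  ⟶  IM  (L1)  txn=∅  M[L1]=33
step 12: P1: store L6 := 55  ⟶  IM  (L6)  txn=BusRdX  M[L6]=91
step 13: P1: store L6 := 25  ⟶  IM  (L6)  txn=∅  M[L6]=91
step 14: P1: load  L0  ⟶  IM  (L0)  txn=∅  M[L0]=40
step 15: P1: load  L4  ⟶  IS  (L4)  txn=∅  M[L4]=60
step 16: P0: load  L1  ⟶  SS  (L1)  txn=BusRd+Flush  M[L1]=86
step 17: P1: load  L1  ⟶  SS  (L1)  txn=∅  M[L1]=86
step 18: P1: load  L3  ⟶  IS  (L3)  txn=BusRd  M[L3]=30

state = I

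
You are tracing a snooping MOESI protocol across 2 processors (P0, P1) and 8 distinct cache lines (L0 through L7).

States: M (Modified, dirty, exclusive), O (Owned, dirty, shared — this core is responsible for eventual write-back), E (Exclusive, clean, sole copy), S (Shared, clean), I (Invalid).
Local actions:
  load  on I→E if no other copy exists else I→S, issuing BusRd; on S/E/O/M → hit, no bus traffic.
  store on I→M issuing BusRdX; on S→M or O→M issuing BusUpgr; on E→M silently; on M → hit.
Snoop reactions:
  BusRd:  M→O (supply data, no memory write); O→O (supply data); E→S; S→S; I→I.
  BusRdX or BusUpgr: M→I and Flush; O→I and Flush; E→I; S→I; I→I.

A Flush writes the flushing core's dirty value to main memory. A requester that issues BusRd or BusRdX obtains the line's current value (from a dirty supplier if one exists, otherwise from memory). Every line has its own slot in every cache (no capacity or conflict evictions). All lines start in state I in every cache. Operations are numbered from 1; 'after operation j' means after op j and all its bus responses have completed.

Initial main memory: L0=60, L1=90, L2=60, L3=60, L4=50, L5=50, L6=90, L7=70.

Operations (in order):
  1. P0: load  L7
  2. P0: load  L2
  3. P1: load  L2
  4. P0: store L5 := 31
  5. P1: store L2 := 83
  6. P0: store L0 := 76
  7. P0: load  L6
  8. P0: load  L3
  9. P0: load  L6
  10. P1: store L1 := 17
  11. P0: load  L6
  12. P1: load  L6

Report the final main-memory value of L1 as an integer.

  op1 P0: load  L7 → E/I on L7; bus BusRd; mem=70
  op2 P0: load  L2 → E/I on L2; bus BusRd; mem=60
  op3 P1: load  L2 → S/S on L2; bus BusRd; mem=60
  op4 P0: store L5 := 31 → M/I on L5; bus BusRdX; mem=50
  op5 P1: store L2 := 83 → I/M on L2; bus BusUpgr; mem=60
  op6 P0: store L0 := 76 → M/I on L0; bus BusRdX; mem=60
  op7 P0: load  L6 → E/I on L6; bus BusRd; mem=90
  op8 P0: load  L3 → E/I on L3; bus BusRd; mem=60
  op9 P0: load  L6 → E/I on L6; bus (none); mem=90
  op10 P1: store L1 := 17 → I/M on L1; bus BusRdX; mem=90
  op11 P0: load  L6 → E/I on L6; bus (none); mem=90
  op12 P1: load  L6 → S/S on L6; bus BusRd; mem=90

memory[L1] = 90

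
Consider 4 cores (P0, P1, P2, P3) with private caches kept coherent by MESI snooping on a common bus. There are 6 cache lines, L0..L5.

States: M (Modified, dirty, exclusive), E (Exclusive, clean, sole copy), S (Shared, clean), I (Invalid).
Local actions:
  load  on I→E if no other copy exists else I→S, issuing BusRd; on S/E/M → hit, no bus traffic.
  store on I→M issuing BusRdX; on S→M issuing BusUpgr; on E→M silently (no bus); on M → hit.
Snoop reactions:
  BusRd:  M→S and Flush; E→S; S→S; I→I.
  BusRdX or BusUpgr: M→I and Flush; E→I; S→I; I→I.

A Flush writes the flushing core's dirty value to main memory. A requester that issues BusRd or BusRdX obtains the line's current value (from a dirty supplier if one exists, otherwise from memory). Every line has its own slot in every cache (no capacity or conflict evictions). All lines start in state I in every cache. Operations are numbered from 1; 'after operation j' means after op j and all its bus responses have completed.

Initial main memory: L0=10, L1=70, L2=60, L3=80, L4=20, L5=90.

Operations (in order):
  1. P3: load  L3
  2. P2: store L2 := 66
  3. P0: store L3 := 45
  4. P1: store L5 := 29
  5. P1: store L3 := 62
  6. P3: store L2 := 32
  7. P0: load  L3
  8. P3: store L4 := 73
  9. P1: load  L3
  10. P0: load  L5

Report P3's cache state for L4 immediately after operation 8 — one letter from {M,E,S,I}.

step 1: P3: load  L3  ⟶  IIIE  (L3)  txn=BusRd  M[L3]=80
step 2: P2: store L2 := 66  ⟶  IIMI  (L2)  txn=BusRdX  M[L2]=60
step 3: P0: store L3 := 45  ⟶  MIII  (L3)  txn=BusRdX  M[L3]=80
step 4: P1: store L5 := 29  ⟶  IMII  (L5)  txn=BusRdX  M[L5]=90
step 5: P1: store L3 := 62  ⟶  IMII  (L3)  txn=BusRdX+Flush  M[L3]=45
step 6: P3: store L2 := 32  ⟶  IIIM  (L2)  txn=BusRdX+Flush  M[L2]=66
step 7: P0: load  L3  ⟶  SSII  (L3)  txn=BusRd+Flush  M[L3]=62
step 8: P3: store L4 := 73  ⟶  IIIM  (L4)  txn=BusRdX  M[L4]=20
step 9: P1: load  L3  ⟶  SSII  (L3)  txn=∅  M[L3]=62
step 10: P0: load  L5  ⟶  SSII  (L5)  txn=BusRd+Flush  M[L5]=29

state = M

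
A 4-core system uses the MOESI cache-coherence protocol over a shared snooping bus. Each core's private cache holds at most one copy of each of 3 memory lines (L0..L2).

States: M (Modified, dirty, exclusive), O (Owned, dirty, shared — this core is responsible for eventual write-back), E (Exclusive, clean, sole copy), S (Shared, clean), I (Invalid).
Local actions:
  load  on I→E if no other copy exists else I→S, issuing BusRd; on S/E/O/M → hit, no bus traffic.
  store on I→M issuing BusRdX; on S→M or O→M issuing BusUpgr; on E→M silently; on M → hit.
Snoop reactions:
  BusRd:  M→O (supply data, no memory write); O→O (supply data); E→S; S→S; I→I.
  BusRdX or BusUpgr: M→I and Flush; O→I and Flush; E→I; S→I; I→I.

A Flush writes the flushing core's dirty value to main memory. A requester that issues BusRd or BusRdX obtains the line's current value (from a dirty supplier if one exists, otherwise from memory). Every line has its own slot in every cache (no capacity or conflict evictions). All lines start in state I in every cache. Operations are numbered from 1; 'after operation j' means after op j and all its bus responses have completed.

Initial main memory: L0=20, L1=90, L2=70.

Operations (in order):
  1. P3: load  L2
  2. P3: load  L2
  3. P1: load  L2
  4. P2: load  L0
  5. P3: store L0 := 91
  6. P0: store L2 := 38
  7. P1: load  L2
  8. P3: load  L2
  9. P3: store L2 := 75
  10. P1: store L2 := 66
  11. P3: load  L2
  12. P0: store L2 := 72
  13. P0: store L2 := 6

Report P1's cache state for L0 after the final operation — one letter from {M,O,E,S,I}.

state = I

step 1: P3: load  L2  ⟶  IIIE  (L2)  txn=BusRd  M[L2]=70
step 2: P3: load  L2  ⟶  IIIE  (L2)  txn=∅  M[L2]=70
step 3: P1: load  L2  ⟶  ISIS  (L2)  txn=BusRd  M[L2]=70
step 4: P2: load  L0  ⟶  IIEI  (L0)  txn=BusRd  M[L0]=20
step 5: P3: store L0 := 91  ⟶  IIIM  (L0)  txn=BusRdX  M[L0]=20
step 6: P0: store L2 := 38  ⟶  MIII  (L2)  txn=BusRdX  M[L2]=70
step 7: P1: load  L2  ⟶  OSII  (L2)  txn=BusRd  M[L2]=70
step 8: P3: load  L2  ⟶  OSIS  (L2)  txn=BusRd  M[L2]=70
step 9: P3: store L2 := 75  ⟶  IIIM  (L2)  txn=BusUpgr+Flush  M[L2]=38
step 10: P1: store L2 := 66  ⟶  IMII  (L2)  txn=BusRdX+Flush  M[L2]=75
step 11: P3: load  L2  ⟶  IOIS  (L2)  txn=BusRd  M[L2]=75
step 12: P0: store L2 := 72  ⟶  MIII  (L2)  txn=BusRdX+Flush  M[L2]=66
step 13: P0: store L2 := 6  ⟶  MIII  (L2)  txn=∅  M[L2]=66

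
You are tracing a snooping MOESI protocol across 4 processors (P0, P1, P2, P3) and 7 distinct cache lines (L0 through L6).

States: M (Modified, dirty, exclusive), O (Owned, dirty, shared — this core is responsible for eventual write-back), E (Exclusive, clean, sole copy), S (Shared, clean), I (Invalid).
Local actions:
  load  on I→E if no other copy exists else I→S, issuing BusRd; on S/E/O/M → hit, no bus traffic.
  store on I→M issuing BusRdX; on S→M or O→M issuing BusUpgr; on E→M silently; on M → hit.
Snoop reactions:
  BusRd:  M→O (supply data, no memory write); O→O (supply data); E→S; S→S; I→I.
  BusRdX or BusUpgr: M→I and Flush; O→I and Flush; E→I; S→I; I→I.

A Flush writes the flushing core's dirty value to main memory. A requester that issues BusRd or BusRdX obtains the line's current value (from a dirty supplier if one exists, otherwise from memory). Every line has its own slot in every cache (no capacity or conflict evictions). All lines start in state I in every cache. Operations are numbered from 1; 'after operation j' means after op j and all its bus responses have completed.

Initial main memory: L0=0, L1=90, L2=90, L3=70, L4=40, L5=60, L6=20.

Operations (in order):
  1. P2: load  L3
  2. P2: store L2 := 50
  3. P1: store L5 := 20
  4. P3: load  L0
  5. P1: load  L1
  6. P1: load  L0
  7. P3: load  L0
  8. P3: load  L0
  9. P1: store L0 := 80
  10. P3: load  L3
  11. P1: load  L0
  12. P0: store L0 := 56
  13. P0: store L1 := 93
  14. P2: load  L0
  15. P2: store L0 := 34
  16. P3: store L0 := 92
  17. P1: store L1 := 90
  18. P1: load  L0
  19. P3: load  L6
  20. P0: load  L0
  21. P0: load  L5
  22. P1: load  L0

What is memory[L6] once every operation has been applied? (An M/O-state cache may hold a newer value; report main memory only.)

memory[L6] = 20

step 1: P2: load  L3  ⟶  IIEI  (L3)  txn=BusRd  M[L3]=70
step 2: P2: store L2 := 50  ⟶  IIMI  (L2)  txn=BusRdX  M[L2]=90
step 3: P1: store L5 := 20  ⟶  IMII  (L5)  txn=BusRdX  M[L5]=60
step 4: P3: load  L0  ⟶  IIIE  (L0)  txn=BusRd  M[L0]=0
step 5: P1: load  L1  ⟶  IEII  (L1)  txn=BusRd  M[L1]=90
step 6: P1: load  L0  ⟶  ISIS  (L0)  txn=BusRd  M[L0]=0
step 7: P3: load  L0  ⟶  ISIS  (L0)  txn=∅  M[L0]=0
step 8: P3: load  L0  ⟶  ISIS  (L0)  txn=∅  M[L0]=0
step 9: P1: store L0 := 80  ⟶  IMII  (L0)  txn=BusUpgr  M[L0]=0
step 10: P3: load  L3  ⟶  IISS  (L3)  txn=BusRd  M[L3]=70
step 11: P1: load  L0  ⟶  IMII  (L0)  txn=∅  M[L0]=0
step 12: P0: store L0 := 56  ⟶  MIII  (L0)  txn=BusRdX+Flush  M[L0]=80
step 13: P0: store L1 := 93  ⟶  MIII  (L1)  txn=BusRdX  M[L1]=90
step 14: P2: load  L0  ⟶  OISI  (L0)  txn=BusRd  M[L0]=80
step 15: P2: store L0 := 34  ⟶  IIMI  (L0)  txn=BusUpgr+Flush  M[L0]=56
step 16: P3: store L0 := 92  ⟶  IIIM  (L0)  txn=BusRdX+Flush  M[L0]=34
step 17: P1: store L1 := 90  ⟶  IMII  (L1)  txn=BusRdX+Flush  M[L1]=93
step 18: P1: load  L0  ⟶  ISIO  (L0)  txn=BusRd  M[L0]=34
step 19: P3: load  L6  ⟶  IIIE  (L6)  txn=BusRd  M[L6]=20
step 20: P0: load  L0  ⟶  SSIO  (L0)  txn=BusRd  M[L0]=34
step 21: P0: load  L5  ⟶  SOII  (L5)  txn=BusRd  M[L5]=60
step 22: P1: load  L0  ⟶  SSIO  (L0)  txn=∅  M[L0]=34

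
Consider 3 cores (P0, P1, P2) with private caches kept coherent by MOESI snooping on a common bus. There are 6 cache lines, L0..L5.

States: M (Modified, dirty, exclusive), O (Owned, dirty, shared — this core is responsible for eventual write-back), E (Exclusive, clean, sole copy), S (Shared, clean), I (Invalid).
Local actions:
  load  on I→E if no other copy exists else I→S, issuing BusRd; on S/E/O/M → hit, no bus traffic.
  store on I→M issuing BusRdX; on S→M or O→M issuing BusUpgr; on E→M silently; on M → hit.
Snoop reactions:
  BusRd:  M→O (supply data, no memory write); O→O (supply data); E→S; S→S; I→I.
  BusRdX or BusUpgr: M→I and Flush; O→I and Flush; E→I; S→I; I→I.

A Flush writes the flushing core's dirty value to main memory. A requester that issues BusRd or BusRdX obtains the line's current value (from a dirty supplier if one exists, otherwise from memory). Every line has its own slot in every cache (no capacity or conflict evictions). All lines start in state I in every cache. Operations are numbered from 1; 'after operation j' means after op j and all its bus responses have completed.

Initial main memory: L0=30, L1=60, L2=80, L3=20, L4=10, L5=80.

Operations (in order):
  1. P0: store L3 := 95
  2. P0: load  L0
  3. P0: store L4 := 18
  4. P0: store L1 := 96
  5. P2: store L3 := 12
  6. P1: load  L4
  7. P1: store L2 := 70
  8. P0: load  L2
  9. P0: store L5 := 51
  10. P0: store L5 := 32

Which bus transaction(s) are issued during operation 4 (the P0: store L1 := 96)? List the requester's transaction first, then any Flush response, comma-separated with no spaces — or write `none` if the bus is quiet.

step 1: P0: store L3 := 95  ⟶  MII  (L3)  txn=BusRdX  M[L3]=20
step 2: P0: load  L0  ⟶  EII  (L0)  txn=BusRd  M[L0]=30
step 3: P0: store L4 := 18  ⟶  MII  (L4)  txn=BusRdX  M[L4]=10
step 4: P0: store L1 := 96  ⟶  MII  (L1)  txn=BusRdX  M[L1]=60
step 5: P2: store L3 := 12  ⟶  IIM  (L3)  txn=BusRdX+Flush  M[L3]=95
step 6: P1: load  L4  ⟶  OSI  (L4)  txn=BusRd  M[L4]=10
step 7: P1: store L2 := 70  ⟶  IMI  (L2)  txn=BusRdX  M[L2]=80
step 8: P0: load  L2  ⟶  SOI  (L2)  txn=BusRd  M[L2]=80
step 9: P0: store L5 := 51  ⟶  MII  (L5)  txn=BusRdX  M[L5]=80
step 10: P0: store L5 := 32  ⟶  MII  (L5)  txn=∅  M[L5]=80

bus = BusRdX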